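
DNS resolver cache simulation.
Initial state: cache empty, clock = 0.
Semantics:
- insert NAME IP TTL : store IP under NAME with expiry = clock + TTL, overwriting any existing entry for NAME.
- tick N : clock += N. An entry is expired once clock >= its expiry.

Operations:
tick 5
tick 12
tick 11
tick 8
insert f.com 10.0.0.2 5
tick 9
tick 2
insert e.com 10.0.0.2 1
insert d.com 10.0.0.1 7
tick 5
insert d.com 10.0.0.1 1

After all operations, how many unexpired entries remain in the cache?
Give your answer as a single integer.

Op 1: tick 5 -> clock=5.
Op 2: tick 12 -> clock=17.
Op 3: tick 11 -> clock=28.
Op 4: tick 8 -> clock=36.
Op 5: insert f.com -> 10.0.0.2 (expiry=36+5=41). clock=36
Op 6: tick 9 -> clock=45. purged={f.com}
Op 7: tick 2 -> clock=47.
Op 8: insert e.com -> 10.0.0.2 (expiry=47+1=48). clock=47
Op 9: insert d.com -> 10.0.0.1 (expiry=47+7=54). clock=47
Op 10: tick 5 -> clock=52. purged={e.com}
Op 11: insert d.com -> 10.0.0.1 (expiry=52+1=53). clock=52
Final cache (unexpired): {d.com} -> size=1

Answer: 1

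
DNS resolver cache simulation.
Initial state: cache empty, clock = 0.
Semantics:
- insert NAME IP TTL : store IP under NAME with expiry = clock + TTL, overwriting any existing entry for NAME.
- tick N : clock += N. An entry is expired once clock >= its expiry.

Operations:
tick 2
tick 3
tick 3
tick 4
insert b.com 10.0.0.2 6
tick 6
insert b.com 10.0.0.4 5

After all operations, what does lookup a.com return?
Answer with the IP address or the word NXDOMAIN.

Op 1: tick 2 -> clock=2.
Op 2: tick 3 -> clock=5.
Op 3: tick 3 -> clock=8.
Op 4: tick 4 -> clock=12.
Op 5: insert b.com -> 10.0.0.2 (expiry=12+6=18). clock=12
Op 6: tick 6 -> clock=18. purged={b.com}
Op 7: insert b.com -> 10.0.0.4 (expiry=18+5=23). clock=18
lookup a.com: not in cache (expired or never inserted)

Answer: NXDOMAIN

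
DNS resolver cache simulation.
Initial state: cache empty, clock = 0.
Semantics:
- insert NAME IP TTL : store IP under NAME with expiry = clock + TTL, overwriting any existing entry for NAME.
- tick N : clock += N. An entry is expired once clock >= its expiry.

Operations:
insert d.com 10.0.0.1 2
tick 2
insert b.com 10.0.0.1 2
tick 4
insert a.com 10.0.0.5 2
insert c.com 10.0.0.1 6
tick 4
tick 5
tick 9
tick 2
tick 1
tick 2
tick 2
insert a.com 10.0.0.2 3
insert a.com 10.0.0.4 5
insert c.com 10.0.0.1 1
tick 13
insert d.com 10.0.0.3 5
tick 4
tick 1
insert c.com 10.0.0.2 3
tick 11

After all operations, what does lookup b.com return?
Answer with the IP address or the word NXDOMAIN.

Answer: NXDOMAIN

Derivation:
Op 1: insert d.com -> 10.0.0.1 (expiry=0+2=2). clock=0
Op 2: tick 2 -> clock=2. purged={d.com}
Op 3: insert b.com -> 10.0.0.1 (expiry=2+2=4). clock=2
Op 4: tick 4 -> clock=6. purged={b.com}
Op 5: insert a.com -> 10.0.0.5 (expiry=6+2=8). clock=6
Op 6: insert c.com -> 10.0.0.1 (expiry=6+6=12). clock=6
Op 7: tick 4 -> clock=10. purged={a.com}
Op 8: tick 5 -> clock=15. purged={c.com}
Op 9: tick 9 -> clock=24.
Op 10: tick 2 -> clock=26.
Op 11: tick 1 -> clock=27.
Op 12: tick 2 -> clock=29.
Op 13: tick 2 -> clock=31.
Op 14: insert a.com -> 10.0.0.2 (expiry=31+3=34). clock=31
Op 15: insert a.com -> 10.0.0.4 (expiry=31+5=36). clock=31
Op 16: insert c.com -> 10.0.0.1 (expiry=31+1=32). clock=31
Op 17: tick 13 -> clock=44. purged={a.com,c.com}
Op 18: insert d.com -> 10.0.0.3 (expiry=44+5=49). clock=44
Op 19: tick 4 -> clock=48.
Op 20: tick 1 -> clock=49. purged={d.com}
Op 21: insert c.com -> 10.0.0.2 (expiry=49+3=52). clock=49
Op 22: tick 11 -> clock=60. purged={c.com}
lookup b.com: not in cache (expired or never inserted)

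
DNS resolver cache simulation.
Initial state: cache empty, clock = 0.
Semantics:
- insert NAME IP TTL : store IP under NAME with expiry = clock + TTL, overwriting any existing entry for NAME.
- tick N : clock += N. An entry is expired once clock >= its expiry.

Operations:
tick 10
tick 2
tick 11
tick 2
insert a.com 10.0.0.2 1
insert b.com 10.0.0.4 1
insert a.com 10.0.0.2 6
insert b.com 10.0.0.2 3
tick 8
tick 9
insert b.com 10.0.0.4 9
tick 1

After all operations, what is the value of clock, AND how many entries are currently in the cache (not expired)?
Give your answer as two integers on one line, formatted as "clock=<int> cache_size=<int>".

Answer: clock=43 cache_size=1

Derivation:
Op 1: tick 10 -> clock=10.
Op 2: tick 2 -> clock=12.
Op 3: tick 11 -> clock=23.
Op 4: tick 2 -> clock=25.
Op 5: insert a.com -> 10.0.0.2 (expiry=25+1=26). clock=25
Op 6: insert b.com -> 10.0.0.4 (expiry=25+1=26). clock=25
Op 7: insert a.com -> 10.0.0.2 (expiry=25+6=31). clock=25
Op 8: insert b.com -> 10.0.0.2 (expiry=25+3=28). clock=25
Op 9: tick 8 -> clock=33. purged={a.com,b.com}
Op 10: tick 9 -> clock=42.
Op 11: insert b.com -> 10.0.0.4 (expiry=42+9=51). clock=42
Op 12: tick 1 -> clock=43.
Final clock = 43
Final cache (unexpired): {b.com} -> size=1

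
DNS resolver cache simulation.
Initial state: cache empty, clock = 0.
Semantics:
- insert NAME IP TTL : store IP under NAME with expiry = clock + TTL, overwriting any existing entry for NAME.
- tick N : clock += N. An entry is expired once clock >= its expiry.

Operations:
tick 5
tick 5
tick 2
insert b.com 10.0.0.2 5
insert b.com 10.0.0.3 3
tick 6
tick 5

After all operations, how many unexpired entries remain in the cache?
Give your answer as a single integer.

Answer: 0

Derivation:
Op 1: tick 5 -> clock=5.
Op 2: tick 5 -> clock=10.
Op 3: tick 2 -> clock=12.
Op 4: insert b.com -> 10.0.0.2 (expiry=12+5=17). clock=12
Op 5: insert b.com -> 10.0.0.3 (expiry=12+3=15). clock=12
Op 6: tick 6 -> clock=18. purged={b.com}
Op 7: tick 5 -> clock=23.
Final cache (unexpired): {} -> size=0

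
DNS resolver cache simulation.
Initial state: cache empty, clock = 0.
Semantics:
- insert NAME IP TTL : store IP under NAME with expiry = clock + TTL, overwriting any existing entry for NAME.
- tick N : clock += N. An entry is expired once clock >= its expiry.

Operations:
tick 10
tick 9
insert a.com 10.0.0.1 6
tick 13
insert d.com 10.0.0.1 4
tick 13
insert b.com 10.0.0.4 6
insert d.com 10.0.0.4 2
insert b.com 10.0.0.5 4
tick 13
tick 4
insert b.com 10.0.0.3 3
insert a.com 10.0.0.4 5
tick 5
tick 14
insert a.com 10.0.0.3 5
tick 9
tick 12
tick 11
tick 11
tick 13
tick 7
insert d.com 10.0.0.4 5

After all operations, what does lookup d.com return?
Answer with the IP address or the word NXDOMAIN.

Op 1: tick 10 -> clock=10.
Op 2: tick 9 -> clock=19.
Op 3: insert a.com -> 10.0.0.1 (expiry=19+6=25). clock=19
Op 4: tick 13 -> clock=32. purged={a.com}
Op 5: insert d.com -> 10.0.0.1 (expiry=32+4=36). clock=32
Op 6: tick 13 -> clock=45. purged={d.com}
Op 7: insert b.com -> 10.0.0.4 (expiry=45+6=51). clock=45
Op 8: insert d.com -> 10.0.0.4 (expiry=45+2=47). clock=45
Op 9: insert b.com -> 10.0.0.5 (expiry=45+4=49). clock=45
Op 10: tick 13 -> clock=58. purged={b.com,d.com}
Op 11: tick 4 -> clock=62.
Op 12: insert b.com -> 10.0.0.3 (expiry=62+3=65). clock=62
Op 13: insert a.com -> 10.0.0.4 (expiry=62+5=67). clock=62
Op 14: tick 5 -> clock=67. purged={a.com,b.com}
Op 15: tick 14 -> clock=81.
Op 16: insert a.com -> 10.0.0.3 (expiry=81+5=86). clock=81
Op 17: tick 9 -> clock=90. purged={a.com}
Op 18: tick 12 -> clock=102.
Op 19: tick 11 -> clock=113.
Op 20: tick 11 -> clock=124.
Op 21: tick 13 -> clock=137.
Op 22: tick 7 -> clock=144.
Op 23: insert d.com -> 10.0.0.4 (expiry=144+5=149). clock=144
lookup d.com: present, ip=10.0.0.4 expiry=149 > clock=144

Answer: 10.0.0.4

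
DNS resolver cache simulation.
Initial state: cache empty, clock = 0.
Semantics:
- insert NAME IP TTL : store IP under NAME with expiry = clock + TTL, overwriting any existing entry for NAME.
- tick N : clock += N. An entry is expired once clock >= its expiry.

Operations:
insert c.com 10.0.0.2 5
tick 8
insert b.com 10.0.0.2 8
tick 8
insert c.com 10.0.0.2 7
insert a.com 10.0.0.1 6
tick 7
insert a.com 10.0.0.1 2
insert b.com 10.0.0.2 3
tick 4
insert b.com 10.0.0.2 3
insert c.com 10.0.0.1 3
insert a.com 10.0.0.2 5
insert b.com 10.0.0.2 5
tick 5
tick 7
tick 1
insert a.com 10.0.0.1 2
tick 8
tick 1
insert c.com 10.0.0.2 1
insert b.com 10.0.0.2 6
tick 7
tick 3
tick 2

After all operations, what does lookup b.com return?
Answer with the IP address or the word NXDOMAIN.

Answer: NXDOMAIN

Derivation:
Op 1: insert c.com -> 10.0.0.2 (expiry=0+5=5). clock=0
Op 2: tick 8 -> clock=8. purged={c.com}
Op 3: insert b.com -> 10.0.0.2 (expiry=8+8=16). clock=8
Op 4: tick 8 -> clock=16. purged={b.com}
Op 5: insert c.com -> 10.0.0.2 (expiry=16+7=23). clock=16
Op 6: insert a.com -> 10.0.0.1 (expiry=16+6=22). clock=16
Op 7: tick 7 -> clock=23. purged={a.com,c.com}
Op 8: insert a.com -> 10.0.0.1 (expiry=23+2=25). clock=23
Op 9: insert b.com -> 10.0.0.2 (expiry=23+3=26). clock=23
Op 10: tick 4 -> clock=27. purged={a.com,b.com}
Op 11: insert b.com -> 10.0.0.2 (expiry=27+3=30). clock=27
Op 12: insert c.com -> 10.0.0.1 (expiry=27+3=30). clock=27
Op 13: insert a.com -> 10.0.0.2 (expiry=27+5=32). clock=27
Op 14: insert b.com -> 10.0.0.2 (expiry=27+5=32). clock=27
Op 15: tick 5 -> clock=32. purged={a.com,b.com,c.com}
Op 16: tick 7 -> clock=39.
Op 17: tick 1 -> clock=40.
Op 18: insert a.com -> 10.0.0.1 (expiry=40+2=42). clock=40
Op 19: tick 8 -> clock=48. purged={a.com}
Op 20: tick 1 -> clock=49.
Op 21: insert c.com -> 10.0.0.2 (expiry=49+1=50). clock=49
Op 22: insert b.com -> 10.0.0.2 (expiry=49+6=55). clock=49
Op 23: tick 7 -> clock=56. purged={b.com,c.com}
Op 24: tick 3 -> clock=59.
Op 25: tick 2 -> clock=61.
lookup b.com: not in cache (expired or never inserted)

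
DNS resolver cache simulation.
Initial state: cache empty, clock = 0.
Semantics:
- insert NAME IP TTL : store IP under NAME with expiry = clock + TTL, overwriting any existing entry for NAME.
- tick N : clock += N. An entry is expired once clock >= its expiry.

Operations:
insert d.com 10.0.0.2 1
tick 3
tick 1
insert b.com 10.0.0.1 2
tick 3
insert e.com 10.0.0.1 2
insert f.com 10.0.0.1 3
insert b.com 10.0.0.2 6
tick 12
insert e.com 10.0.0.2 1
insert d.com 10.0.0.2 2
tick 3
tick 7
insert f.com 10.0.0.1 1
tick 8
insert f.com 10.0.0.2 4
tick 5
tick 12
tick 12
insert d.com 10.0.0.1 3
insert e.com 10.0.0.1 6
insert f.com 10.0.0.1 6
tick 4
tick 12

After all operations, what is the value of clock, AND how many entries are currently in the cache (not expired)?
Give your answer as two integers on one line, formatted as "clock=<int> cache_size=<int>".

Answer: clock=82 cache_size=0

Derivation:
Op 1: insert d.com -> 10.0.0.2 (expiry=0+1=1). clock=0
Op 2: tick 3 -> clock=3. purged={d.com}
Op 3: tick 1 -> clock=4.
Op 4: insert b.com -> 10.0.0.1 (expiry=4+2=6). clock=4
Op 5: tick 3 -> clock=7. purged={b.com}
Op 6: insert e.com -> 10.0.0.1 (expiry=7+2=9). clock=7
Op 7: insert f.com -> 10.0.0.1 (expiry=7+3=10). clock=7
Op 8: insert b.com -> 10.0.0.2 (expiry=7+6=13). clock=7
Op 9: tick 12 -> clock=19. purged={b.com,e.com,f.com}
Op 10: insert e.com -> 10.0.0.2 (expiry=19+1=20). clock=19
Op 11: insert d.com -> 10.0.0.2 (expiry=19+2=21). clock=19
Op 12: tick 3 -> clock=22. purged={d.com,e.com}
Op 13: tick 7 -> clock=29.
Op 14: insert f.com -> 10.0.0.1 (expiry=29+1=30). clock=29
Op 15: tick 8 -> clock=37. purged={f.com}
Op 16: insert f.com -> 10.0.0.2 (expiry=37+4=41). clock=37
Op 17: tick 5 -> clock=42. purged={f.com}
Op 18: tick 12 -> clock=54.
Op 19: tick 12 -> clock=66.
Op 20: insert d.com -> 10.0.0.1 (expiry=66+3=69). clock=66
Op 21: insert e.com -> 10.0.0.1 (expiry=66+6=72). clock=66
Op 22: insert f.com -> 10.0.0.1 (expiry=66+6=72). clock=66
Op 23: tick 4 -> clock=70. purged={d.com}
Op 24: tick 12 -> clock=82. purged={e.com,f.com}
Final clock = 82
Final cache (unexpired): {} -> size=0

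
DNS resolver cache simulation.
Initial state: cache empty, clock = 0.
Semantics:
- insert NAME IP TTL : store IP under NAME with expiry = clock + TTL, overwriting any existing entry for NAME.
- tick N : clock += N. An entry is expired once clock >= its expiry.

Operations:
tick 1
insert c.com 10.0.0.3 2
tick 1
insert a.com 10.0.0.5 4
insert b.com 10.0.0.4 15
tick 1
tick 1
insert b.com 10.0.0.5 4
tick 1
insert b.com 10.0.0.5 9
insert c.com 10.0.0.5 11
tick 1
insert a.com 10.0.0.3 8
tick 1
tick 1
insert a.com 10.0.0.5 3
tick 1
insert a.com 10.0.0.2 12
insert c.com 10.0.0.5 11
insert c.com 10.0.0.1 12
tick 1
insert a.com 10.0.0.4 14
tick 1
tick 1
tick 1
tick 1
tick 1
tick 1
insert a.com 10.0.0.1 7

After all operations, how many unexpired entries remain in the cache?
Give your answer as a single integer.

Op 1: tick 1 -> clock=1.
Op 2: insert c.com -> 10.0.0.3 (expiry=1+2=3). clock=1
Op 3: tick 1 -> clock=2.
Op 4: insert a.com -> 10.0.0.5 (expiry=2+4=6). clock=2
Op 5: insert b.com -> 10.0.0.4 (expiry=2+15=17). clock=2
Op 6: tick 1 -> clock=3. purged={c.com}
Op 7: tick 1 -> clock=4.
Op 8: insert b.com -> 10.0.0.5 (expiry=4+4=8). clock=4
Op 9: tick 1 -> clock=5.
Op 10: insert b.com -> 10.0.0.5 (expiry=5+9=14). clock=5
Op 11: insert c.com -> 10.0.0.5 (expiry=5+11=16). clock=5
Op 12: tick 1 -> clock=6. purged={a.com}
Op 13: insert a.com -> 10.0.0.3 (expiry=6+8=14). clock=6
Op 14: tick 1 -> clock=7.
Op 15: tick 1 -> clock=8.
Op 16: insert a.com -> 10.0.0.5 (expiry=8+3=11). clock=8
Op 17: tick 1 -> clock=9.
Op 18: insert a.com -> 10.0.0.2 (expiry=9+12=21). clock=9
Op 19: insert c.com -> 10.0.0.5 (expiry=9+11=20). clock=9
Op 20: insert c.com -> 10.0.0.1 (expiry=9+12=21). clock=9
Op 21: tick 1 -> clock=10.
Op 22: insert a.com -> 10.0.0.4 (expiry=10+14=24). clock=10
Op 23: tick 1 -> clock=11.
Op 24: tick 1 -> clock=12.
Op 25: tick 1 -> clock=13.
Op 26: tick 1 -> clock=14. purged={b.com}
Op 27: tick 1 -> clock=15.
Op 28: tick 1 -> clock=16.
Op 29: insert a.com -> 10.0.0.1 (expiry=16+7=23). clock=16
Final cache (unexpired): {a.com,c.com} -> size=2

Answer: 2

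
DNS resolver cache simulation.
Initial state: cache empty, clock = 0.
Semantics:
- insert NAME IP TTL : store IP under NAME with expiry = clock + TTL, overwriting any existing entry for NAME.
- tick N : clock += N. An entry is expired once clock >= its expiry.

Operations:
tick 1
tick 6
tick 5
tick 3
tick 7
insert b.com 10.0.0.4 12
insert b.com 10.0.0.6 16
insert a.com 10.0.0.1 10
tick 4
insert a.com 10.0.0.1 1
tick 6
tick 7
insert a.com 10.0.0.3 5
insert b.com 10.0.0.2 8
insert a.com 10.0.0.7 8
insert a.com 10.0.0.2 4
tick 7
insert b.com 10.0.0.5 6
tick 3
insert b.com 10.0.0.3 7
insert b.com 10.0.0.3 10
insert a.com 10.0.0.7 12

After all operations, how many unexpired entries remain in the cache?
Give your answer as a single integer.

Answer: 2

Derivation:
Op 1: tick 1 -> clock=1.
Op 2: tick 6 -> clock=7.
Op 3: tick 5 -> clock=12.
Op 4: tick 3 -> clock=15.
Op 5: tick 7 -> clock=22.
Op 6: insert b.com -> 10.0.0.4 (expiry=22+12=34). clock=22
Op 7: insert b.com -> 10.0.0.6 (expiry=22+16=38). clock=22
Op 8: insert a.com -> 10.0.0.1 (expiry=22+10=32). clock=22
Op 9: tick 4 -> clock=26.
Op 10: insert a.com -> 10.0.0.1 (expiry=26+1=27). clock=26
Op 11: tick 6 -> clock=32. purged={a.com}
Op 12: tick 7 -> clock=39. purged={b.com}
Op 13: insert a.com -> 10.0.0.3 (expiry=39+5=44). clock=39
Op 14: insert b.com -> 10.0.0.2 (expiry=39+8=47). clock=39
Op 15: insert a.com -> 10.0.0.7 (expiry=39+8=47). clock=39
Op 16: insert a.com -> 10.0.0.2 (expiry=39+4=43). clock=39
Op 17: tick 7 -> clock=46. purged={a.com}
Op 18: insert b.com -> 10.0.0.5 (expiry=46+6=52). clock=46
Op 19: tick 3 -> clock=49.
Op 20: insert b.com -> 10.0.0.3 (expiry=49+7=56). clock=49
Op 21: insert b.com -> 10.0.0.3 (expiry=49+10=59). clock=49
Op 22: insert a.com -> 10.0.0.7 (expiry=49+12=61). clock=49
Final cache (unexpired): {a.com,b.com} -> size=2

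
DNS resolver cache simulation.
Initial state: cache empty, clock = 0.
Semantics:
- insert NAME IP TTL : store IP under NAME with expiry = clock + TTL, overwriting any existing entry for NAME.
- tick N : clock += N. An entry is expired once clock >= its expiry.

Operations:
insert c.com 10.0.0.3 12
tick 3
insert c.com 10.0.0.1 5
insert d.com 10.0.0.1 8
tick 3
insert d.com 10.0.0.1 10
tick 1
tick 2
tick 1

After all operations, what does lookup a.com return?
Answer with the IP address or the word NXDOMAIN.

Op 1: insert c.com -> 10.0.0.3 (expiry=0+12=12). clock=0
Op 2: tick 3 -> clock=3.
Op 3: insert c.com -> 10.0.0.1 (expiry=3+5=8). clock=3
Op 4: insert d.com -> 10.0.0.1 (expiry=3+8=11). clock=3
Op 5: tick 3 -> clock=6.
Op 6: insert d.com -> 10.0.0.1 (expiry=6+10=16). clock=6
Op 7: tick 1 -> clock=7.
Op 8: tick 2 -> clock=9. purged={c.com}
Op 9: tick 1 -> clock=10.
lookup a.com: not in cache (expired or never inserted)

Answer: NXDOMAIN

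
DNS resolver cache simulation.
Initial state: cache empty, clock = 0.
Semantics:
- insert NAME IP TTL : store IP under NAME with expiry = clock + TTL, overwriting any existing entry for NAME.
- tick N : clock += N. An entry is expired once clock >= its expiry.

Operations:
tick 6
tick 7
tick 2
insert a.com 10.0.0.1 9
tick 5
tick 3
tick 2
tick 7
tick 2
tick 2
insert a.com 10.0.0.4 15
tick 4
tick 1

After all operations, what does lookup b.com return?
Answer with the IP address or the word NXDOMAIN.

Op 1: tick 6 -> clock=6.
Op 2: tick 7 -> clock=13.
Op 3: tick 2 -> clock=15.
Op 4: insert a.com -> 10.0.0.1 (expiry=15+9=24). clock=15
Op 5: tick 5 -> clock=20.
Op 6: tick 3 -> clock=23.
Op 7: tick 2 -> clock=25. purged={a.com}
Op 8: tick 7 -> clock=32.
Op 9: tick 2 -> clock=34.
Op 10: tick 2 -> clock=36.
Op 11: insert a.com -> 10.0.0.4 (expiry=36+15=51). clock=36
Op 12: tick 4 -> clock=40.
Op 13: tick 1 -> clock=41.
lookup b.com: not in cache (expired or never inserted)

Answer: NXDOMAIN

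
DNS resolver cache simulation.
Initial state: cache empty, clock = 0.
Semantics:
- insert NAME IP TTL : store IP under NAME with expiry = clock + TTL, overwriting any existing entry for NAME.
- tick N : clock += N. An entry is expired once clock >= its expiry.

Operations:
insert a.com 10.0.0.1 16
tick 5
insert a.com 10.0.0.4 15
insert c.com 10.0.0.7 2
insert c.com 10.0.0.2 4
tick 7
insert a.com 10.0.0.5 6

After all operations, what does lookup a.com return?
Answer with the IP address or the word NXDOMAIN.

Answer: 10.0.0.5

Derivation:
Op 1: insert a.com -> 10.0.0.1 (expiry=0+16=16). clock=0
Op 2: tick 5 -> clock=5.
Op 3: insert a.com -> 10.0.0.4 (expiry=5+15=20). clock=5
Op 4: insert c.com -> 10.0.0.7 (expiry=5+2=7). clock=5
Op 5: insert c.com -> 10.0.0.2 (expiry=5+4=9). clock=5
Op 6: tick 7 -> clock=12. purged={c.com}
Op 7: insert a.com -> 10.0.0.5 (expiry=12+6=18). clock=12
lookup a.com: present, ip=10.0.0.5 expiry=18 > clock=12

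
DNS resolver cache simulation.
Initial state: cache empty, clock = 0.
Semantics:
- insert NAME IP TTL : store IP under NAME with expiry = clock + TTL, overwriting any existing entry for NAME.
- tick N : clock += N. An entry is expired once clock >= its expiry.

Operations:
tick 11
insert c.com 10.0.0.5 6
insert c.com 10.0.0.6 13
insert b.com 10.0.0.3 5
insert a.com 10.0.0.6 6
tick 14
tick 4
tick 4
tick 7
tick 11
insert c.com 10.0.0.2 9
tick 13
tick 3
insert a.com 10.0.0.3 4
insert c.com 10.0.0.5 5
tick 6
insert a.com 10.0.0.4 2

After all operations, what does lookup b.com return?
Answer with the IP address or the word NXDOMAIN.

Op 1: tick 11 -> clock=11.
Op 2: insert c.com -> 10.0.0.5 (expiry=11+6=17). clock=11
Op 3: insert c.com -> 10.0.0.6 (expiry=11+13=24). clock=11
Op 4: insert b.com -> 10.0.0.3 (expiry=11+5=16). clock=11
Op 5: insert a.com -> 10.0.0.6 (expiry=11+6=17). clock=11
Op 6: tick 14 -> clock=25. purged={a.com,b.com,c.com}
Op 7: tick 4 -> clock=29.
Op 8: tick 4 -> clock=33.
Op 9: tick 7 -> clock=40.
Op 10: tick 11 -> clock=51.
Op 11: insert c.com -> 10.0.0.2 (expiry=51+9=60). clock=51
Op 12: tick 13 -> clock=64. purged={c.com}
Op 13: tick 3 -> clock=67.
Op 14: insert a.com -> 10.0.0.3 (expiry=67+4=71). clock=67
Op 15: insert c.com -> 10.0.0.5 (expiry=67+5=72). clock=67
Op 16: tick 6 -> clock=73. purged={a.com,c.com}
Op 17: insert a.com -> 10.0.0.4 (expiry=73+2=75). clock=73
lookup b.com: not in cache (expired or never inserted)

Answer: NXDOMAIN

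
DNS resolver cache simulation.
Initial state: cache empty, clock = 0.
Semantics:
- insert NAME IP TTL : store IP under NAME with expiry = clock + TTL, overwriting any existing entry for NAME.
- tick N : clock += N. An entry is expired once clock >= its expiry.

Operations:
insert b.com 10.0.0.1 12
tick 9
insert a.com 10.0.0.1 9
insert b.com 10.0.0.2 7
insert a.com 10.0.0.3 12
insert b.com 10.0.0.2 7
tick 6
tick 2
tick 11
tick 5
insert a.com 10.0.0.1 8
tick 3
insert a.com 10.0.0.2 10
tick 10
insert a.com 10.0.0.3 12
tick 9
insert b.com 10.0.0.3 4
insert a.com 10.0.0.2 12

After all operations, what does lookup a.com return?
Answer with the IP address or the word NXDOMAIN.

Answer: 10.0.0.2

Derivation:
Op 1: insert b.com -> 10.0.0.1 (expiry=0+12=12). clock=0
Op 2: tick 9 -> clock=9.
Op 3: insert a.com -> 10.0.0.1 (expiry=9+9=18). clock=9
Op 4: insert b.com -> 10.0.0.2 (expiry=9+7=16). clock=9
Op 5: insert a.com -> 10.0.0.3 (expiry=9+12=21). clock=9
Op 6: insert b.com -> 10.0.0.2 (expiry=9+7=16). clock=9
Op 7: tick 6 -> clock=15.
Op 8: tick 2 -> clock=17. purged={b.com}
Op 9: tick 11 -> clock=28. purged={a.com}
Op 10: tick 5 -> clock=33.
Op 11: insert a.com -> 10.0.0.1 (expiry=33+8=41). clock=33
Op 12: tick 3 -> clock=36.
Op 13: insert a.com -> 10.0.0.2 (expiry=36+10=46). clock=36
Op 14: tick 10 -> clock=46. purged={a.com}
Op 15: insert a.com -> 10.0.0.3 (expiry=46+12=58). clock=46
Op 16: tick 9 -> clock=55.
Op 17: insert b.com -> 10.0.0.3 (expiry=55+4=59). clock=55
Op 18: insert a.com -> 10.0.0.2 (expiry=55+12=67). clock=55
lookup a.com: present, ip=10.0.0.2 expiry=67 > clock=55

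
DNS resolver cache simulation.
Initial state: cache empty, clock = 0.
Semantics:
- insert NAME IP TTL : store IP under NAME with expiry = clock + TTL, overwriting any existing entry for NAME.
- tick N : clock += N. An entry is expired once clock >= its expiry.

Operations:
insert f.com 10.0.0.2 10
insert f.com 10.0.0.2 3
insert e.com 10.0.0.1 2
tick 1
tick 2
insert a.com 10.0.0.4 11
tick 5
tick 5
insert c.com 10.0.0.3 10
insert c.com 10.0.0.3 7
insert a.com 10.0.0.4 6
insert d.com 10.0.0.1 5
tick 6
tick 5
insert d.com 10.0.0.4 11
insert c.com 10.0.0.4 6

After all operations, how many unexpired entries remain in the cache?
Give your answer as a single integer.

Op 1: insert f.com -> 10.0.0.2 (expiry=0+10=10). clock=0
Op 2: insert f.com -> 10.0.0.2 (expiry=0+3=3). clock=0
Op 3: insert e.com -> 10.0.0.1 (expiry=0+2=2). clock=0
Op 4: tick 1 -> clock=1.
Op 5: tick 2 -> clock=3. purged={e.com,f.com}
Op 6: insert a.com -> 10.0.0.4 (expiry=3+11=14). clock=3
Op 7: tick 5 -> clock=8.
Op 8: tick 5 -> clock=13.
Op 9: insert c.com -> 10.0.0.3 (expiry=13+10=23). clock=13
Op 10: insert c.com -> 10.0.0.3 (expiry=13+7=20). clock=13
Op 11: insert a.com -> 10.0.0.4 (expiry=13+6=19). clock=13
Op 12: insert d.com -> 10.0.0.1 (expiry=13+5=18). clock=13
Op 13: tick 6 -> clock=19. purged={a.com,d.com}
Op 14: tick 5 -> clock=24. purged={c.com}
Op 15: insert d.com -> 10.0.0.4 (expiry=24+11=35). clock=24
Op 16: insert c.com -> 10.0.0.4 (expiry=24+6=30). clock=24
Final cache (unexpired): {c.com,d.com} -> size=2

Answer: 2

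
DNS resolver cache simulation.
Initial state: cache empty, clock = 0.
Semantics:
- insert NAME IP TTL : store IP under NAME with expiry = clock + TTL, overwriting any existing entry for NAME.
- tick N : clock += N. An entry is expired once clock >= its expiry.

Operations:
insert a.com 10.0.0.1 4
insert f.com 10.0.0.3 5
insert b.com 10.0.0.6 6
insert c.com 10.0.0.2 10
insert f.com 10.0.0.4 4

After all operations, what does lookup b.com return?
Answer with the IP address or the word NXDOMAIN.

Answer: 10.0.0.6

Derivation:
Op 1: insert a.com -> 10.0.0.1 (expiry=0+4=4). clock=0
Op 2: insert f.com -> 10.0.0.3 (expiry=0+5=5). clock=0
Op 3: insert b.com -> 10.0.0.6 (expiry=0+6=6). clock=0
Op 4: insert c.com -> 10.0.0.2 (expiry=0+10=10). clock=0
Op 5: insert f.com -> 10.0.0.4 (expiry=0+4=4). clock=0
lookup b.com: present, ip=10.0.0.6 expiry=6 > clock=0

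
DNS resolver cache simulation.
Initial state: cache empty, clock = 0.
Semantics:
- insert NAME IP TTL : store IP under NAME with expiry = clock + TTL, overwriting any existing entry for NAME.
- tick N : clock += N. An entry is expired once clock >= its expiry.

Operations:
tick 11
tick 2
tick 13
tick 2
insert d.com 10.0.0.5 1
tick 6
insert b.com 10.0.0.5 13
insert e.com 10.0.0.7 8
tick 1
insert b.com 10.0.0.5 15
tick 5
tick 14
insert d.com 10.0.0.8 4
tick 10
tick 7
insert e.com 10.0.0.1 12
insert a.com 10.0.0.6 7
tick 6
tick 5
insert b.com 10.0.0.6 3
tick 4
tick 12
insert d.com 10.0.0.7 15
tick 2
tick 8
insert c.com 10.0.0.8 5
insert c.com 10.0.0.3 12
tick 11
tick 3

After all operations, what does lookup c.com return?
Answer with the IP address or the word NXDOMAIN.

Answer: NXDOMAIN

Derivation:
Op 1: tick 11 -> clock=11.
Op 2: tick 2 -> clock=13.
Op 3: tick 13 -> clock=26.
Op 4: tick 2 -> clock=28.
Op 5: insert d.com -> 10.0.0.5 (expiry=28+1=29). clock=28
Op 6: tick 6 -> clock=34. purged={d.com}
Op 7: insert b.com -> 10.0.0.5 (expiry=34+13=47). clock=34
Op 8: insert e.com -> 10.0.0.7 (expiry=34+8=42). clock=34
Op 9: tick 1 -> clock=35.
Op 10: insert b.com -> 10.0.0.5 (expiry=35+15=50). clock=35
Op 11: tick 5 -> clock=40.
Op 12: tick 14 -> clock=54. purged={b.com,e.com}
Op 13: insert d.com -> 10.0.0.8 (expiry=54+4=58). clock=54
Op 14: tick 10 -> clock=64. purged={d.com}
Op 15: tick 7 -> clock=71.
Op 16: insert e.com -> 10.0.0.1 (expiry=71+12=83). clock=71
Op 17: insert a.com -> 10.0.0.6 (expiry=71+7=78). clock=71
Op 18: tick 6 -> clock=77.
Op 19: tick 5 -> clock=82. purged={a.com}
Op 20: insert b.com -> 10.0.0.6 (expiry=82+3=85). clock=82
Op 21: tick 4 -> clock=86. purged={b.com,e.com}
Op 22: tick 12 -> clock=98.
Op 23: insert d.com -> 10.0.0.7 (expiry=98+15=113). clock=98
Op 24: tick 2 -> clock=100.
Op 25: tick 8 -> clock=108.
Op 26: insert c.com -> 10.0.0.8 (expiry=108+5=113). clock=108
Op 27: insert c.com -> 10.0.0.3 (expiry=108+12=120). clock=108
Op 28: tick 11 -> clock=119. purged={d.com}
Op 29: tick 3 -> clock=122. purged={c.com}
lookup c.com: not in cache (expired or never inserted)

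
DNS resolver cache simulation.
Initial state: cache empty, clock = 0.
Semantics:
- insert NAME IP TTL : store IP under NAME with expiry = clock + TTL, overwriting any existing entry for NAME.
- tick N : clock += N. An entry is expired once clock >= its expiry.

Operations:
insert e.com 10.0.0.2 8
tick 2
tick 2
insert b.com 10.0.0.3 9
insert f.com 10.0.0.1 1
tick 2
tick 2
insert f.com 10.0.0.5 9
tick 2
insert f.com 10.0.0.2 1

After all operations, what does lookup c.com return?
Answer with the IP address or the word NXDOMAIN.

Answer: NXDOMAIN

Derivation:
Op 1: insert e.com -> 10.0.0.2 (expiry=0+8=8). clock=0
Op 2: tick 2 -> clock=2.
Op 3: tick 2 -> clock=4.
Op 4: insert b.com -> 10.0.0.3 (expiry=4+9=13). clock=4
Op 5: insert f.com -> 10.0.0.1 (expiry=4+1=5). clock=4
Op 6: tick 2 -> clock=6. purged={f.com}
Op 7: tick 2 -> clock=8. purged={e.com}
Op 8: insert f.com -> 10.0.0.5 (expiry=8+9=17). clock=8
Op 9: tick 2 -> clock=10.
Op 10: insert f.com -> 10.0.0.2 (expiry=10+1=11). clock=10
lookup c.com: not in cache (expired or never inserted)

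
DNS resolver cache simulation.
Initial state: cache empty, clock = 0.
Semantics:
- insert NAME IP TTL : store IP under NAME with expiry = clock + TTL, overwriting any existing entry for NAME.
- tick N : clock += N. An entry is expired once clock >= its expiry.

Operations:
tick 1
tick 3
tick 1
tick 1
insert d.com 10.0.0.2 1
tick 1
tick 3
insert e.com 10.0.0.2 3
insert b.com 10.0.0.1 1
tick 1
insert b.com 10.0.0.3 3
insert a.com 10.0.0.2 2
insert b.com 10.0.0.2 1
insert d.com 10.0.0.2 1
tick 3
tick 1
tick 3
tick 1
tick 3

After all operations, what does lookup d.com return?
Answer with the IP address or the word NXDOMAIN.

Answer: NXDOMAIN

Derivation:
Op 1: tick 1 -> clock=1.
Op 2: tick 3 -> clock=4.
Op 3: tick 1 -> clock=5.
Op 4: tick 1 -> clock=6.
Op 5: insert d.com -> 10.0.0.2 (expiry=6+1=7). clock=6
Op 6: tick 1 -> clock=7. purged={d.com}
Op 7: tick 3 -> clock=10.
Op 8: insert e.com -> 10.0.0.2 (expiry=10+3=13). clock=10
Op 9: insert b.com -> 10.0.0.1 (expiry=10+1=11). clock=10
Op 10: tick 1 -> clock=11. purged={b.com}
Op 11: insert b.com -> 10.0.0.3 (expiry=11+3=14). clock=11
Op 12: insert a.com -> 10.0.0.2 (expiry=11+2=13). clock=11
Op 13: insert b.com -> 10.0.0.2 (expiry=11+1=12). clock=11
Op 14: insert d.com -> 10.0.0.2 (expiry=11+1=12). clock=11
Op 15: tick 3 -> clock=14. purged={a.com,b.com,d.com,e.com}
Op 16: tick 1 -> clock=15.
Op 17: tick 3 -> clock=18.
Op 18: tick 1 -> clock=19.
Op 19: tick 3 -> clock=22.
lookup d.com: not in cache (expired or never inserted)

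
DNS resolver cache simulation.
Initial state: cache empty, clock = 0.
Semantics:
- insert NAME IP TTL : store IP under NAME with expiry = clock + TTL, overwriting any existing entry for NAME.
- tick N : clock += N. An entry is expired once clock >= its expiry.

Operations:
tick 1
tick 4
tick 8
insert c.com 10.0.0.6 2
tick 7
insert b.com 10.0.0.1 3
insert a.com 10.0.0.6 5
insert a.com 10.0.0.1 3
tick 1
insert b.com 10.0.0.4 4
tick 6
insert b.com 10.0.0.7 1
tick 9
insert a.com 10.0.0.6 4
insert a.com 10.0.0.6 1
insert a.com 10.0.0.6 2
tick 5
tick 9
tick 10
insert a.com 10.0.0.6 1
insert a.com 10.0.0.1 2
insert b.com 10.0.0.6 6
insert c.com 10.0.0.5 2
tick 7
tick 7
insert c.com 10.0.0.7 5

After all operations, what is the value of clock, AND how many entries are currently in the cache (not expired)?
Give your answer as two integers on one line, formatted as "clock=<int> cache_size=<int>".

Op 1: tick 1 -> clock=1.
Op 2: tick 4 -> clock=5.
Op 3: tick 8 -> clock=13.
Op 4: insert c.com -> 10.0.0.6 (expiry=13+2=15). clock=13
Op 5: tick 7 -> clock=20. purged={c.com}
Op 6: insert b.com -> 10.0.0.1 (expiry=20+3=23). clock=20
Op 7: insert a.com -> 10.0.0.6 (expiry=20+5=25). clock=20
Op 8: insert a.com -> 10.0.0.1 (expiry=20+3=23). clock=20
Op 9: tick 1 -> clock=21.
Op 10: insert b.com -> 10.0.0.4 (expiry=21+4=25). clock=21
Op 11: tick 6 -> clock=27. purged={a.com,b.com}
Op 12: insert b.com -> 10.0.0.7 (expiry=27+1=28). clock=27
Op 13: tick 9 -> clock=36. purged={b.com}
Op 14: insert a.com -> 10.0.0.6 (expiry=36+4=40). clock=36
Op 15: insert a.com -> 10.0.0.6 (expiry=36+1=37). clock=36
Op 16: insert a.com -> 10.0.0.6 (expiry=36+2=38). clock=36
Op 17: tick 5 -> clock=41. purged={a.com}
Op 18: tick 9 -> clock=50.
Op 19: tick 10 -> clock=60.
Op 20: insert a.com -> 10.0.0.6 (expiry=60+1=61). clock=60
Op 21: insert a.com -> 10.0.0.1 (expiry=60+2=62). clock=60
Op 22: insert b.com -> 10.0.0.6 (expiry=60+6=66). clock=60
Op 23: insert c.com -> 10.0.0.5 (expiry=60+2=62). clock=60
Op 24: tick 7 -> clock=67. purged={a.com,b.com,c.com}
Op 25: tick 7 -> clock=74.
Op 26: insert c.com -> 10.0.0.7 (expiry=74+5=79). clock=74
Final clock = 74
Final cache (unexpired): {c.com} -> size=1

Answer: clock=74 cache_size=1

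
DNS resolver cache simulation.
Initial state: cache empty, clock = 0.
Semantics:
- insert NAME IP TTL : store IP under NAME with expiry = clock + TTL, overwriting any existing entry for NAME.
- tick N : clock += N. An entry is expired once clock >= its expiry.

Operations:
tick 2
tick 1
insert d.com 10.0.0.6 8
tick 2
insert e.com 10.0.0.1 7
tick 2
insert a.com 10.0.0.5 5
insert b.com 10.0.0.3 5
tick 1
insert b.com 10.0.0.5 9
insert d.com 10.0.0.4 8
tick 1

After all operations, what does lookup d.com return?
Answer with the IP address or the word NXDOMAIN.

Op 1: tick 2 -> clock=2.
Op 2: tick 1 -> clock=3.
Op 3: insert d.com -> 10.0.0.6 (expiry=3+8=11). clock=3
Op 4: tick 2 -> clock=5.
Op 5: insert e.com -> 10.0.0.1 (expiry=5+7=12). clock=5
Op 6: tick 2 -> clock=7.
Op 7: insert a.com -> 10.0.0.5 (expiry=7+5=12). clock=7
Op 8: insert b.com -> 10.0.0.3 (expiry=7+5=12). clock=7
Op 9: tick 1 -> clock=8.
Op 10: insert b.com -> 10.0.0.5 (expiry=8+9=17). clock=8
Op 11: insert d.com -> 10.0.0.4 (expiry=8+8=16). clock=8
Op 12: tick 1 -> clock=9.
lookup d.com: present, ip=10.0.0.4 expiry=16 > clock=9

Answer: 10.0.0.4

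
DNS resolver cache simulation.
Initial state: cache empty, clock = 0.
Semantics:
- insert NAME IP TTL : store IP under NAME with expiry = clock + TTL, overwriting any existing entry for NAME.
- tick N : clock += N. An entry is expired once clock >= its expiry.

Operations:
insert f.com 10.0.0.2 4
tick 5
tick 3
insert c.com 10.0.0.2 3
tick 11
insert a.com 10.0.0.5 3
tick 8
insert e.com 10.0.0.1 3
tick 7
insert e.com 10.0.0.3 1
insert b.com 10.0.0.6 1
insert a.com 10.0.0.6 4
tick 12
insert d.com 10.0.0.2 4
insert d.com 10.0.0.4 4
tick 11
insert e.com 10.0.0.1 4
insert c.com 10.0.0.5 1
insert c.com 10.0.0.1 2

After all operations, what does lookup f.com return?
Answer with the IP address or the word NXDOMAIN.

Op 1: insert f.com -> 10.0.0.2 (expiry=0+4=4). clock=0
Op 2: tick 5 -> clock=5. purged={f.com}
Op 3: tick 3 -> clock=8.
Op 4: insert c.com -> 10.0.0.2 (expiry=8+3=11). clock=8
Op 5: tick 11 -> clock=19. purged={c.com}
Op 6: insert a.com -> 10.0.0.5 (expiry=19+3=22). clock=19
Op 7: tick 8 -> clock=27. purged={a.com}
Op 8: insert e.com -> 10.0.0.1 (expiry=27+3=30). clock=27
Op 9: tick 7 -> clock=34. purged={e.com}
Op 10: insert e.com -> 10.0.0.3 (expiry=34+1=35). clock=34
Op 11: insert b.com -> 10.0.0.6 (expiry=34+1=35). clock=34
Op 12: insert a.com -> 10.0.0.6 (expiry=34+4=38). clock=34
Op 13: tick 12 -> clock=46. purged={a.com,b.com,e.com}
Op 14: insert d.com -> 10.0.0.2 (expiry=46+4=50). clock=46
Op 15: insert d.com -> 10.0.0.4 (expiry=46+4=50). clock=46
Op 16: tick 11 -> clock=57. purged={d.com}
Op 17: insert e.com -> 10.0.0.1 (expiry=57+4=61). clock=57
Op 18: insert c.com -> 10.0.0.5 (expiry=57+1=58). clock=57
Op 19: insert c.com -> 10.0.0.1 (expiry=57+2=59). clock=57
lookup f.com: not in cache (expired or never inserted)

Answer: NXDOMAIN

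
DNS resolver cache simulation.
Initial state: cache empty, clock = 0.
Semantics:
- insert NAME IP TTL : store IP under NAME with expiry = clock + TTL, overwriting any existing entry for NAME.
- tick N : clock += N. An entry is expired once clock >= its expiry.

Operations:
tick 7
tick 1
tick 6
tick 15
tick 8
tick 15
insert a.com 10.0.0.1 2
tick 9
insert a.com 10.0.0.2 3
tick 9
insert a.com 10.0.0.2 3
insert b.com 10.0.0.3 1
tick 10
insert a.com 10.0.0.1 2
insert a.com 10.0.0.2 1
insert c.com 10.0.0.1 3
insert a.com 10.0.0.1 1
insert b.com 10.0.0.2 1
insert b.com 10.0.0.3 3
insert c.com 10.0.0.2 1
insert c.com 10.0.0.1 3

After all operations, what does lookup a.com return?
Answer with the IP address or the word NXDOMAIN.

Op 1: tick 7 -> clock=7.
Op 2: tick 1 -> clock=8.
Op 3: tick 6 -> clock=14.
Op 4: tick 15 -> clock=29.
Op 5: tick 8 -> clock=37.
Op 6: tick 15 -> clock=52.
Op 7: insert a.com -> 10.0.0.1 (expiry=52+2=54). clock=52
Op 8: tick 9 -> clock=61. purged={a.com}
Op 9: insert a.com -> 10.0.0.2 (expiry=61+3=64). clock=61
Op 10: tick 9 -> clock=70. purged={a.com}
Op 11: insert a.com -> 10.0.0.2 (expiry=70+3=73). clock=70
Op 12: insert b.com -> 10.0.0.3 (expiry=70+1=71). clock=70
Op 13: tick 10 -> clock=80. purged={a.com,b.com}
Op 14: insert a.com -> 10.0.0.1 (expiry=80+2=82). clock=80
Op 15: insert a.com -> 10.0.0.2 (expiry=80+1=81). clock=80
Op 16: insert c.com -> 10.0.0.1 (expiry=80+3=83). clock=80
Op 17: insert a.com -> 10.0.0.1 (expiry=80+1=81). clock=80
Op 18: insert b.com -> 10.0.0.2 (expiry=80+1=81). clock=80
Op 19: insert b.com -> 10.0.0.3 (expiry=80+3=83). clock=80
Op 20: insert c.com -> 10.0.0.2 (expiry=80+1=81). clock=80
Op 21: insert c.com -> 10.0.0.1 (expiry=80+3=83). clock=80
lookup a.com: present, ip=10.0.0.1 expiry=81 > clock=80

Answer: 10.0.0.1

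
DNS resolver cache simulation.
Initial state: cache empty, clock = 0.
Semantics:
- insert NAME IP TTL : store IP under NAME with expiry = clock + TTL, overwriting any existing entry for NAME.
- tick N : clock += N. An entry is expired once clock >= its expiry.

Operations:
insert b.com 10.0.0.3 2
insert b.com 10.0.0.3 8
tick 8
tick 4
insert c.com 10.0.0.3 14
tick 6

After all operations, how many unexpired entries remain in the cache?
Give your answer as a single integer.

Answer: 1

Derivation:
Op 1: insert b.com -> 10.0.0.3 (expiry=0+2=2). clock=0
Op 2: insert b.com -> 10.0.0.3 (expiry=0+8=8). clock=0
Op 3: tick 8 -> clock=8. purged={b.com}
Op 4: tick 4 -> clock=12.
Op 5: insert c.com -> 10.0.0.3 (expiry=12+14=26). clock=12
Op 6: tick 6 -> clock=18.
Final cache (unexpired): {c.com} -> size=1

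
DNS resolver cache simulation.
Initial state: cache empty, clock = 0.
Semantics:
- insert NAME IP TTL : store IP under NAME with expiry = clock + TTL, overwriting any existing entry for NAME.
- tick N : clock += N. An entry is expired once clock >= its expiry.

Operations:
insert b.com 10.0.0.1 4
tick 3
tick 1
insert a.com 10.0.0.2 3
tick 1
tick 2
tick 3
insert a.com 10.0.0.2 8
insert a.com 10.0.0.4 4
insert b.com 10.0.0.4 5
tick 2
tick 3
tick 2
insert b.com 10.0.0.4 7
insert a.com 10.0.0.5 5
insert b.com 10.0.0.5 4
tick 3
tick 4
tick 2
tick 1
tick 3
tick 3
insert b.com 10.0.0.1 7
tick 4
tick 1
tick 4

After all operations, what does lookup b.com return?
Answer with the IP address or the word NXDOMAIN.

Answer: NXDOMAIN

Derivation:
Op 1: insert b.com -> 10.0.0.1 (expiry=0+4=4). clock=0
Op 2: tick 3 -> clock=3.
Op 3: tick 1 -> clock=4. purged={b.com}
Op 4: insert a.com -> 10.0.0.2 (expiry=4+3=7). clock=4
Op 5: tick 1 -> clock=5.
Op 6: tick 2 -> clock=7. purged={a.com}
Op 7: tick 3 -> clock=10.
Op 8: insert a.com -> 10.0.0.2 (expiry=10+8=18). clock=10
Op 9: insert a.com -> 10.0.0.4 (expiry=10+4=14). clock=10
Op 10: insert b.com -> 10.0.0.4 (expiry=10+5=15). clock=10
Op 11: tick 2 -> clock=12.
Op 12: tick 3 -> clock=15. purged={a.com,b.com}
Op 13: tick 2 -> clock=17.
Op 14: insert b.com -> 10.0.0.4 (expiry=17+7=24). clock=17
Op 15: insert a.com -> 10.0.0.5 (expiry=17+5=22). clock=17
Op 16: insert b.com -> 10.0.0.5 (expiry=17+4=21). clock=17
Op 17: tick 3 -> clock=20.
Op 18: tick 4 -> clock=24. purged={a.com,b.com}
Op 19: tick 2 -> clock=26.
Op 20: tick 1 -> clock=27.
Op 21: tick 3 -> clock=30.
Op 22: tick 3 -> clock=33.
Op 23: insert b.com -> 10.0.0.1 (expiry=33+7=40). clock=33
Op 24: tick 4 -> clock=37.
Op 25: tick 1 -> clock=38.
Op 26: tick 4 -> clock=42. purged={b.com}
lookup b.com: not in cache (expired or never inserted)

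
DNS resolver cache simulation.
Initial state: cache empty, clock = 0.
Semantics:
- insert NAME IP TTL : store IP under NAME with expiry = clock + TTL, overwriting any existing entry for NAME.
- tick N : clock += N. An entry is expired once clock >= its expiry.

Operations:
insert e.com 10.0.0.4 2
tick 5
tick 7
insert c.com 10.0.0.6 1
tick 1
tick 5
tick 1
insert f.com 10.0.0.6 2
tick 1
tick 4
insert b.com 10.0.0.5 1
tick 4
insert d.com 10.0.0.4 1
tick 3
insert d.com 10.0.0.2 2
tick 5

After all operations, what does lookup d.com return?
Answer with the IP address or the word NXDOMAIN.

Answer: NXDOMAIN

Derivation:
Op 1: insert e.com -> 10.0.0.4 (expiry=0+2=2). clock=0
Op 2: tick 5 -> clock=5. purged={e.com}
Op 3: tick 7 -> clock=12.
Op 4: insert c.com -> 10.0.0.6 (expiry=12+1=13). clock=12
Op 5: tick 1 -> clock=13. purged={c.com}
Op 6: tick 5 -> clock=18.
Op 7: tick 1 -> clock=19.
Op 8: insert f.com -> 10.0.0.6 (expiry=19+2=21). clock=19
Op 9: tick 1 -> clock=20.
Op 10: tick 4 -> clock=24. purged={f.com}
Op 11: insert b.com -> 10.0.0.5 (expiry=24+1=25). clock=24
Op 12: tick 4 -> clock=28. purged={b.com}
Op 13: insert d.com -> 10.0.0.4 (expiry=28+1=29). clock=28
Op 14: tick 3 -> clock=31. purged={d.com}
Op 15: insert d.com -> 10.0.0.2 (expiry=31+2=33). clock=31
Op 16: tick 5 -> clock=36. purged={d.com}
lookup d.com: not in cache (expired or never inserted)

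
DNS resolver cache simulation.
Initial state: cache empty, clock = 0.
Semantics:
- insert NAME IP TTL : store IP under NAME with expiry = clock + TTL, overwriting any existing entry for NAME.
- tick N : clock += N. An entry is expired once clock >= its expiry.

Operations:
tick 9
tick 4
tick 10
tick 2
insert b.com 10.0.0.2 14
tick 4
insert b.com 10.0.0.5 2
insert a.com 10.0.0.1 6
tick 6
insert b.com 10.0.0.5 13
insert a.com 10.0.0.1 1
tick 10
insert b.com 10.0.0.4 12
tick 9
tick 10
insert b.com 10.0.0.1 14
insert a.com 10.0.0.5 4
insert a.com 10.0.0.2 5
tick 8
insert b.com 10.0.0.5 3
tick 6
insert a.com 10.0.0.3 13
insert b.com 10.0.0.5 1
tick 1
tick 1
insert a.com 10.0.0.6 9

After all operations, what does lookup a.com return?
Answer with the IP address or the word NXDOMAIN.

Answer: 10.0.0.6

Derivation:
Op 1: tick 9 -> clock=9.
Op 2: tick 4 -> clock=13.
Op 3: tick 10 -> clock=23.
Op 4: tick 2 -> clock=25.
Op 5: insert b.com -> 10.0.0.2 (expiry=25+14=39). clock=25
Op 6: tick 4 -> clock=29.
Op 7: insert b.com -> 10.0.0.5 (expiry=29+2=31). clock=29
Op 8: insert a.com -> 10.0.0.1 (expiry=29+6=35). clock=29
Op 9: tick 6 -> clock=35. purged={a.com,b.com}
Op 10: insert b.com -> 10.0.0.5 (expiry=35+13=48). clock=35
Op 11: insert a.com -> 10.0.0.1 (expiry=35+1=36). clock=35
Op 12: tick 10 -> clock=45. purged={a.com}
Op 13: insert b.com -> 10.0.0.4 (expiry=45+12=57). clock=45
Op 14: tick 9 -> clock=54.
Op 15: tick 10 -> clock=64. purged={b.com}
Op 16: insert b.com -> 10.0.0.1 (expiry=64+14=78). clock=64
Op 17: insert a.com -> 10.0.0.5 (expiry=64+4=68). clock=64
Op 18: insert a.com -> 10.0.0.2 (expiry=64+5=69). clock=64
Op 19: tick 8 -> clock=72. purged={a.com}
Op 20: insert b.com -> 10.0.0.5 (expiry=72+3=75). clock=72
Op 21: tick 6 -> clock=78. purged={b.com}
Op 22: insert a.com -> 10.0.0.3 (expiry=78+13=91). clock=78
Op 23: insert b.com -> 10.0.0.5 (expiry=78+1=79). clock=78
Op 24: tick 1 -> clock=79. purged={b.com}
Op 25: tick 1 -> clock=80.
Op 26: insert a.com -> 10.0.0.6 (expiry=80+9=89). clock=80
lookup a.com: present, ip=10.0.0.6 expiry=89 > clock=80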